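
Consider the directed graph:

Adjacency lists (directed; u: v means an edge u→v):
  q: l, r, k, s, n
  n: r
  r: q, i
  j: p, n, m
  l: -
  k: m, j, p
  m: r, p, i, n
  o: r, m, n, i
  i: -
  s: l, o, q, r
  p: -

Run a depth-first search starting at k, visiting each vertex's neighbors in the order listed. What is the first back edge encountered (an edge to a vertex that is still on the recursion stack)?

q→r

DFS from k (visiting each vertex's neighbors in the order listed); mark gray on enter, black on exit:
k gray
  m gray
    r gray
      q gray
        l gray
        l black
        q→r: r is gray → back edge
First back edge: q → r.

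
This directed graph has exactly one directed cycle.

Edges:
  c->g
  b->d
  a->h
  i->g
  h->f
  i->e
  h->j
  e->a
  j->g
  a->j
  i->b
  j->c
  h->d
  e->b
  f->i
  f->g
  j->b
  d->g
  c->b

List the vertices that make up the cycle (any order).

a, e, f, h, i

DFS with gray/black marking from e:
e gray
  a gray
    j gray
      g gray
      g black
      c gray
        c→g: g black — skip
        b gray
          d gray
            d→g: g black — skip
          d black
        b black
      c black
      j→b: b black — skip
    j black
    h gray
      h→d: d black — skip
      f gray
        i gray
          i→b: b black — skip
          i→g: g black — skip
          i→e: e is gray → back edge
Back edge closes the cycle e → a → h → f → i → e; its vertices are {a, e, f, h, i}.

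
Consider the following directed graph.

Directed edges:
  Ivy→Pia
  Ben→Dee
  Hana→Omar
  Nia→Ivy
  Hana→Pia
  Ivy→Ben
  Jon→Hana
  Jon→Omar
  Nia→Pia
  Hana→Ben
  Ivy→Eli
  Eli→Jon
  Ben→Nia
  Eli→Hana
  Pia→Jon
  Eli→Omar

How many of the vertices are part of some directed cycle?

A vertex is on a directed cycle iff it belongs to a strongly connected component of size ≥ 2 (or has a self-loop).
The vertices on cycles are {Ben, Eli, Ivy, Jon, Nia, Pia, Hana} — 7 in total.

7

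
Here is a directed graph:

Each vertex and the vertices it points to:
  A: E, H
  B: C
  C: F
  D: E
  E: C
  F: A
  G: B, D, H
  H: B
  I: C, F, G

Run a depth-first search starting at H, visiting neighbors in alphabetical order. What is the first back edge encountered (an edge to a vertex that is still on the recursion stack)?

DFS from H (visiting neighbors in alphabetical order); mark gray on enter, black on exit:
H gray
  B gray
    C gray
      F gray
        A gray
          E gray
            E→C: C is gray → back edge
First back edge: E → C.

E→C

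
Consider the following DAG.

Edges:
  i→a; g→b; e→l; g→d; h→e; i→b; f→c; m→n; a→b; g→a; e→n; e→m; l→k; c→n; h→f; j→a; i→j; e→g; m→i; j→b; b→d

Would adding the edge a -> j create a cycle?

Yes

Adding a→j creates a cycle iff j can already reach a.
Path from j: j → a.
So j → … → a → j is a cycle.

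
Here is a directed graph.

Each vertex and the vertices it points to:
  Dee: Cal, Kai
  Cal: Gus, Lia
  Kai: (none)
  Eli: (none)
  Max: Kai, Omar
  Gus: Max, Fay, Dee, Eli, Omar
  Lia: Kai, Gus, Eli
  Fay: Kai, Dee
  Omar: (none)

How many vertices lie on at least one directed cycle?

5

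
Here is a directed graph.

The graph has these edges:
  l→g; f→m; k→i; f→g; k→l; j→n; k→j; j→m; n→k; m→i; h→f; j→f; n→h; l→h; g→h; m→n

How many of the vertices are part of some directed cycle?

8

A vertex is on a directed cycle iff it belongs to a strongly connected component of size ≥ 2 (or has a self-loop).
The vertices on cycles are {f, g, h, j, k, l, m, n} — 8 in total.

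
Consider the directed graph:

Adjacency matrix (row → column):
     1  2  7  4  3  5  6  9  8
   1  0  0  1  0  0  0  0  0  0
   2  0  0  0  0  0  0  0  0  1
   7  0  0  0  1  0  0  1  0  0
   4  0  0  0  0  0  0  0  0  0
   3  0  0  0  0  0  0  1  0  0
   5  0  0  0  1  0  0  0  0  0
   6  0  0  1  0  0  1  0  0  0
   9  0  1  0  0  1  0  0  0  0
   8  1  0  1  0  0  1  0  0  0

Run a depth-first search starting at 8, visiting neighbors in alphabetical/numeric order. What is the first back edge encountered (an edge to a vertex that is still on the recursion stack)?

6->7

DFS from 8 (visiting neighbors in alphabetical/numeric order); mark gray on enter, black on exit:
8 gray
  1 gray
    7 gray
      4 gray
      4 black
      6 gray
        5 gray
          5→4: 4 black — skip
        5 black
        6→7: 7 is gray → back edge
First back edge: 6 → 7.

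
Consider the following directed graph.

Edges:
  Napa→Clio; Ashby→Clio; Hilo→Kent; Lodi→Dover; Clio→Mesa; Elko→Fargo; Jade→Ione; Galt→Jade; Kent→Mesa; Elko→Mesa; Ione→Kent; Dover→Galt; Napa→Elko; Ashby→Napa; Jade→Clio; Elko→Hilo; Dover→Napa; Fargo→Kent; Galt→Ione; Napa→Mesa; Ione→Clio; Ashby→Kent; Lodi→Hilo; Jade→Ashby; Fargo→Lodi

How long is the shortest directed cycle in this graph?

For each vertex v, BFS finds the shortest path from v back to v.
The shortest such closed walk is Lodi → Dover → Napa → Elko → Fargo → Lodi, length 5.

5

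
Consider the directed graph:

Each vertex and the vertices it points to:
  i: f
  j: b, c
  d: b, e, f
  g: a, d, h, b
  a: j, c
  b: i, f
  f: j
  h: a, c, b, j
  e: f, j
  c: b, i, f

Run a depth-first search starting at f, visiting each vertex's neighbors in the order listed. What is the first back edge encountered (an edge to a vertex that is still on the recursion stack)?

DFS from f (visiting each vertex's neighbors in the order listed); mark gray on enter, black on exit:
f gray
  j gray
    b gray
      i gray
        i→f: f is gray → back edge
First back edge: i → f.

i->f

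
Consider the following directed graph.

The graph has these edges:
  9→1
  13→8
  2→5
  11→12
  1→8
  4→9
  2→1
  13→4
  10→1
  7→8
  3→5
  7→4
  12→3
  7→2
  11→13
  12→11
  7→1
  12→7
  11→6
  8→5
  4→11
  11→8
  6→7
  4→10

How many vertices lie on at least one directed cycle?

6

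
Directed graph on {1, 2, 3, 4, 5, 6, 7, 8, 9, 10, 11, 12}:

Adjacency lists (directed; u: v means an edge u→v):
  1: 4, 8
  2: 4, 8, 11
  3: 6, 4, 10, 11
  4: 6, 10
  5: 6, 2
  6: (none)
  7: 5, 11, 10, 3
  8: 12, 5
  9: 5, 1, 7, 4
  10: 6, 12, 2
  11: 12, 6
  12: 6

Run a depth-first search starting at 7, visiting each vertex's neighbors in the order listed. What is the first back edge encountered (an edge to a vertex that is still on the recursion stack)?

10→2

DFS from 7 (visiting each vertex's neighbors in the order listed); mark gray on enter, black on exit:
7 gray
  5 gray
    6 gray
    6 black
    2 gray
      4 gray
        4→6: 6 black — skip
        10 gray
          10→6: 6 black — skip
          12 gray
            12→6: 6 black — skip
          12 black
          10→2: 2 is gray → back edge
First back edge: 10 → 2.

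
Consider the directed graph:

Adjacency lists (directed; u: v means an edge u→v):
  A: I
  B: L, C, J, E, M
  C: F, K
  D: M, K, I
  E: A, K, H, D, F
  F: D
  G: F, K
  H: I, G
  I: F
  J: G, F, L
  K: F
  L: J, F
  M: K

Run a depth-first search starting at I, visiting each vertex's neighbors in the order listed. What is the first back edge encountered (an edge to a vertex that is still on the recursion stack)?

DFS from I (visiting each vertex's neighbors in the order listed); mark gray on enter, black on exit:
I gray
  F gray
    D gray
      M gray
        K gray
          K→F: F is gray → back edge
First back edge: K → F.

K→F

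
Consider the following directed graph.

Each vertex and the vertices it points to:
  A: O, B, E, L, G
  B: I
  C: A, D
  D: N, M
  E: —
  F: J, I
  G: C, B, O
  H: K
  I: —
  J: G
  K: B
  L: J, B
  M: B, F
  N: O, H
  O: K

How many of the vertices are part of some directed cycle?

8

A vertex is on a directed cycle iff it belongs to a strongly connected component of size ≥ 2 (or has a self-loop).
The vertices on cycles are {A, C, D, F, G, J, L, M} — 8 in total.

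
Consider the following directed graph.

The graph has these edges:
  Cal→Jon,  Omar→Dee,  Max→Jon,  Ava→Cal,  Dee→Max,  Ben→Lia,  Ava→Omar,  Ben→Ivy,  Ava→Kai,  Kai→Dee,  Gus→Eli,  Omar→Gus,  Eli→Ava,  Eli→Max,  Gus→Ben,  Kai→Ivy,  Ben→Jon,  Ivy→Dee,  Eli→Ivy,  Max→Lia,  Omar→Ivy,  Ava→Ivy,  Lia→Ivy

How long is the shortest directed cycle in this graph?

4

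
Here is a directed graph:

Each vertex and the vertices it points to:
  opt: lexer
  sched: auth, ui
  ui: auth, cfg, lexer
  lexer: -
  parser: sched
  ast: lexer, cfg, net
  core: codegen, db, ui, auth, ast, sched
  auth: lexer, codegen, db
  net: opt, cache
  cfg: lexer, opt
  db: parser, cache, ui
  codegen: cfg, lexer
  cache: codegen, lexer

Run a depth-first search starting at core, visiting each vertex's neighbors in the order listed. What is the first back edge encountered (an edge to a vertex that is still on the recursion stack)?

auth->db

DFS from core (visiting each vertex's neighbors in the order listed); mark gray on enter, black on exit:
core gray
  codegen gray
    cfg gray
      lexer gray
      lexer black
      opt gray
        opt→lexer: lexer black — skip
      opt black
    cfg black
    codegen→lexer: lexer black — skip
  codegen black
  db gray
    parser gray
      sched gray
        auth gray
          auth→lexer: lexer black — skip
          auth→codegen: codegen black — skip
          auth→db: db is gray → back edge
First back edge: auth → db.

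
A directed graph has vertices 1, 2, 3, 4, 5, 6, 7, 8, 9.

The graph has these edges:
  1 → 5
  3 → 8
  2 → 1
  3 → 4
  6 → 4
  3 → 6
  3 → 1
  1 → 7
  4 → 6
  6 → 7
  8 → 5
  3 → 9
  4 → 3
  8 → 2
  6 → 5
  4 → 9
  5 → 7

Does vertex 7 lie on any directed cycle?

No

7 lies on a cycle iff there is a path from 7 back to itself.
Exploring from 7, it never reaches itself; equivalently, its strongly connected component is a singleton.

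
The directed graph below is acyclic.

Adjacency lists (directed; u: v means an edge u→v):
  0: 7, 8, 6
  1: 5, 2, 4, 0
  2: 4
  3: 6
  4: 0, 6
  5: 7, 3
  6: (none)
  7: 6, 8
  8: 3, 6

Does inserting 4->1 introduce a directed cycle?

Yes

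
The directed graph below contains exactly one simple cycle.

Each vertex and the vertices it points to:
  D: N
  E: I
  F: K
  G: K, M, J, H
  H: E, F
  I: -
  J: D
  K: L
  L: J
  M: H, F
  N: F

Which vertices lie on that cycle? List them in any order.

DFS with gray/black marking from J:
J gray
  D gray
    N gray
      F gray
        K gray
          L gray
            L→J: J is gray → back edge
Back edge closes the cycle J → D → N → F → K → L → J; its vertices are {D, F, J, K, L, N}.

D, F, J, K, L, N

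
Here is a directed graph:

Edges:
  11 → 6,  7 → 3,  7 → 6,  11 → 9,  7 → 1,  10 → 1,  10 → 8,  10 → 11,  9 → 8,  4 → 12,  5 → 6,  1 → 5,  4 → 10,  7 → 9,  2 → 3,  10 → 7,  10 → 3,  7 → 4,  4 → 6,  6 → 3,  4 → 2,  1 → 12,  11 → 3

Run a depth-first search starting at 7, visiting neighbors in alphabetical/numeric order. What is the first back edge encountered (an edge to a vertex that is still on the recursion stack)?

DFS from 7 (visiting neighbors in alphabetical/numeric order); mark gray on enter, black on exit:
7 gray
  1 gray
    5 gray
      6 gray
        3 gray
        3 black
      6 black
    5 black
    12 gray
    12 black
  1 black
  7→3: 3 black — skip
  4 gray
    2 gray
      2→3: 3 black — skip
    2 black
    4→6: 6 black — skip
    10 gray
      10→1: 1 black — skip
      10→3: 3 black — skip
      10→7: 7 is gray → back edge
First back edge: 10 → 7.

10->7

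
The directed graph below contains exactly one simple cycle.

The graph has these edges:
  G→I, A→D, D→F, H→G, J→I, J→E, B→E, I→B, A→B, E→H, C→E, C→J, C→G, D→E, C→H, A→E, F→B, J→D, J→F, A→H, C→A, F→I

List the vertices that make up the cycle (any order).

DFS with gray/black marking from G:
G gray
  I gray
    B gray
      E gray
        H gray
          H→G: G is gray → back edge
Back edge closes the cycle G → I → B → E → H → G; its vertices are {B, E, G, H, I}.

B, E, G, H, I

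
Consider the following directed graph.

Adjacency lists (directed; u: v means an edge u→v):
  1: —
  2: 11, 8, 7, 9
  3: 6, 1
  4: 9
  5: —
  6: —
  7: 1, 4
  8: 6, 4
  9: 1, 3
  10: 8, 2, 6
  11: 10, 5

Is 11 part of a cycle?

Yes

11 is on a cycle iff 11 can reach itself via ≥1 edge.
11 → 10 → 2 → 11 — yes.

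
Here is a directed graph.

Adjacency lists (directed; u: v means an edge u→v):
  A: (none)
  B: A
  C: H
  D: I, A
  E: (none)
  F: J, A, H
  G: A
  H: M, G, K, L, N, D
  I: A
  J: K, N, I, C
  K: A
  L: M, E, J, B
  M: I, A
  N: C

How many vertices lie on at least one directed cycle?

A vertex is on a directed cycle iff it belongs to a strongly connected component of size ≥ 2 (or has a self-loop).
The vertices on cycles are {C, H, J, L, N} — 5 in total.

5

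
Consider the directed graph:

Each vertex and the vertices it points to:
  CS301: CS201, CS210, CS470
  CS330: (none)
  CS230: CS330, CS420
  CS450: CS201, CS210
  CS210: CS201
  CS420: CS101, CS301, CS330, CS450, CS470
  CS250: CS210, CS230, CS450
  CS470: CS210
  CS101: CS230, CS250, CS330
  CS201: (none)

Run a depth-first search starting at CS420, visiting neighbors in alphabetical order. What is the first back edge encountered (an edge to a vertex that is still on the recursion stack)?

CS230→CS420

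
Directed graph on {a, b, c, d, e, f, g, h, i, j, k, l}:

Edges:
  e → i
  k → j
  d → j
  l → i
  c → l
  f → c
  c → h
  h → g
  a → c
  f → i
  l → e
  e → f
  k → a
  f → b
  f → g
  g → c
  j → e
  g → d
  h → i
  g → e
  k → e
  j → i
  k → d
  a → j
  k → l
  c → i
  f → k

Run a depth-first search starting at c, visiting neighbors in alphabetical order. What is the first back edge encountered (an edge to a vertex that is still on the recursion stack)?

DFS from c (visiting neighbors in alphabetical order); mark gray on enter, black on exit:
c gray
  h gray
    g gray
      g→c: c is gray → back edge
First back edge: g → c.

g→c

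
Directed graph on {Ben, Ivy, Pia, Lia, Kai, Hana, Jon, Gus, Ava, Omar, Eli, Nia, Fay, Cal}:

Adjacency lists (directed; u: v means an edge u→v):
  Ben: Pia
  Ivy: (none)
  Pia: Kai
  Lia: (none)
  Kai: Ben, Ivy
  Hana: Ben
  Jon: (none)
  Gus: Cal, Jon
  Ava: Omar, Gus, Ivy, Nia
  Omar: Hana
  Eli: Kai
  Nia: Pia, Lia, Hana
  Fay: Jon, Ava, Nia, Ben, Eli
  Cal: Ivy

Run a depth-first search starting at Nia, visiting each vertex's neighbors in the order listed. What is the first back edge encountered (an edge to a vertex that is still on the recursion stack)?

Ben->Pia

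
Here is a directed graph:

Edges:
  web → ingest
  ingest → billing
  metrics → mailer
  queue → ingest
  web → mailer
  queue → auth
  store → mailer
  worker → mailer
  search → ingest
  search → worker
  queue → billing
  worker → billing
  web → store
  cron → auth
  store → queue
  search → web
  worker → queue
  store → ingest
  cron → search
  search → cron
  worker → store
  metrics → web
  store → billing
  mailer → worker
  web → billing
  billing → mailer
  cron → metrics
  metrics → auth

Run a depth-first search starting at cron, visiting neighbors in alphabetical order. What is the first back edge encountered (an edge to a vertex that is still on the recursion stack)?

billing→mailer

DFS from cron (visiting neighbors in alphabetical order); mark gray on enter, black on exit:
cron gray
  auth gray
  auth black
  metrics gray
    metrics→auth: auth black — skip
    mailer gray
      worker gray
        billing gray
          billing→mailer: mailer is gray → back edge
First back edge: billing → mailer.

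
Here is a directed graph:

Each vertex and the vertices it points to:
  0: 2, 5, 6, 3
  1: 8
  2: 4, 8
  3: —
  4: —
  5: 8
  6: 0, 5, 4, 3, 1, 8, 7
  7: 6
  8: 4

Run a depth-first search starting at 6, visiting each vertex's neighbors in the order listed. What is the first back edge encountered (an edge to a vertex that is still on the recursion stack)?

0->6

DFS from 6 (visiting each vertex's neighbors in the order listed); mark gray on enter, black on exit:
6 gray
  0 gray
    2 gray
      4 gray
      4 black
      8 gray
        8→4: 4 black — skip
      8 black
    2 black
    5 gray
      5→8: 8 black — skip
    5 black
    0→6: 6 is gray → back edge
First back edge: 0 → 6.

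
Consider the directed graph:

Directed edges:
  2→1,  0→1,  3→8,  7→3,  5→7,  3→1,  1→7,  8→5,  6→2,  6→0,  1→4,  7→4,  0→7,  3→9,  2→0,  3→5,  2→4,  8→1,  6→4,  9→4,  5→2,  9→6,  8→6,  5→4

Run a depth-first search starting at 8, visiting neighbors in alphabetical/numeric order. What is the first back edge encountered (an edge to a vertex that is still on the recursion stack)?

DFS from 8 (visiting neighbors in alphabetical/numeric order); mark gray on enter, black on exit:
8 gray
  1 gray
    4 gray
    4 black
    7 gray
      3 gray
        3→1: 1 is gray → back edge
First back edge: 3 → 1.

3->1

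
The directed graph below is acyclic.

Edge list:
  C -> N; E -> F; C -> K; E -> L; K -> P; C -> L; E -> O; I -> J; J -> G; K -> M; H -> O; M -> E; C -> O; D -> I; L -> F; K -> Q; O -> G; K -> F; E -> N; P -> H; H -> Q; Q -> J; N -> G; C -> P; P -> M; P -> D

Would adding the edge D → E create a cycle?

No

Adding D→E creates a cycle iff E can already reach D.
Explore from E: no path reaches D. The graph stays acyclic.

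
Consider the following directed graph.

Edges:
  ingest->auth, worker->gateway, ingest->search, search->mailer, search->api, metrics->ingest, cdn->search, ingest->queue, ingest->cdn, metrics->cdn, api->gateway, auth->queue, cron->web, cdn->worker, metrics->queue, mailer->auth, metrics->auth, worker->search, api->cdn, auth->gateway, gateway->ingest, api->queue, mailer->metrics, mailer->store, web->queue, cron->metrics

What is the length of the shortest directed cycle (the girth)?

For each vertex v, BFS finds the shortest path from v back to v.
The shortest such closed walk is ingest → auth → gateway → ingest, length 3.

3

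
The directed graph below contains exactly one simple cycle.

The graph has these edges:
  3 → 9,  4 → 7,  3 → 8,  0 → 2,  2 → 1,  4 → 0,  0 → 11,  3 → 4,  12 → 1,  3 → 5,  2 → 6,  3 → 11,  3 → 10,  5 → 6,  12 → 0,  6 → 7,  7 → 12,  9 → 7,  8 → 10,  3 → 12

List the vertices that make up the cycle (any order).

0, 2, 6, 7, 12

DFS with gray/black marking from 0:
0 gray
  2 gray
    6 gray
      7 gray
        12 gray
          12→0: 0 is gray → back edge
Back edge closes the cycle 0 → 2 → 6 → 7 → 12 → 0; its vertices are {0, 2, 6, 7, 12}.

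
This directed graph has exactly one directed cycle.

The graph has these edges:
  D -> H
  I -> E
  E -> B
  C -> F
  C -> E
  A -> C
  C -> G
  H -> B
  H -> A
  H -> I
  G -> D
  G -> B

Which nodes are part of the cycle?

DFS with gray/black marking from H:
H gray
  I gray
    E gray
      B gray
      B black
    E black
  I black
  A gray
    C gray
      C→E: E black — skip
      F gray
      F black
      G gray
        D gray
          D→H: H is gray → back edge
Back edge closes the cycle H → A → C → G → D → H; its vertices are {A, C, D, G, H}.

A, C, D, G, H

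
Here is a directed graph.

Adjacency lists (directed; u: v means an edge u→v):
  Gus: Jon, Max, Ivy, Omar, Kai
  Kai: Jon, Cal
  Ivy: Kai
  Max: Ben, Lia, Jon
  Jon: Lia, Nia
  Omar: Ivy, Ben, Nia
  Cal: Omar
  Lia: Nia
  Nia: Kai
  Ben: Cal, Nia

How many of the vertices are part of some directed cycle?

8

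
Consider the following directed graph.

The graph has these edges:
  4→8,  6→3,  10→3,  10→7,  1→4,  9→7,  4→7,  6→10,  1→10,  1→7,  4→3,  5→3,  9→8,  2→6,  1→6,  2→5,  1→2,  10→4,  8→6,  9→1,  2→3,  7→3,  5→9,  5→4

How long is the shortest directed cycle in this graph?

4

For each vertex v, BFS finds the shortest path from v back to v.
The shortest such closed walk is 9 → 1 → 2 → 5 → 9, length 4.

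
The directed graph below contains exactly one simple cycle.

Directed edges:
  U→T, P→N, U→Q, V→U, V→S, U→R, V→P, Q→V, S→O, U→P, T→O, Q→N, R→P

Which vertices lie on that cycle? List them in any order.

Q, U, V

DFS with gray/black marking from V:
V gray
  U gray
    T gray
      O gray
      O black
    T black
    P gray
      N gray
      N black
    P black
    Q gray
      Q→N: N black — skip
      Q→V: V is gray → back edge
Back edge closes the cycle V → U → Q → V; its vertices are {Q, U, V}.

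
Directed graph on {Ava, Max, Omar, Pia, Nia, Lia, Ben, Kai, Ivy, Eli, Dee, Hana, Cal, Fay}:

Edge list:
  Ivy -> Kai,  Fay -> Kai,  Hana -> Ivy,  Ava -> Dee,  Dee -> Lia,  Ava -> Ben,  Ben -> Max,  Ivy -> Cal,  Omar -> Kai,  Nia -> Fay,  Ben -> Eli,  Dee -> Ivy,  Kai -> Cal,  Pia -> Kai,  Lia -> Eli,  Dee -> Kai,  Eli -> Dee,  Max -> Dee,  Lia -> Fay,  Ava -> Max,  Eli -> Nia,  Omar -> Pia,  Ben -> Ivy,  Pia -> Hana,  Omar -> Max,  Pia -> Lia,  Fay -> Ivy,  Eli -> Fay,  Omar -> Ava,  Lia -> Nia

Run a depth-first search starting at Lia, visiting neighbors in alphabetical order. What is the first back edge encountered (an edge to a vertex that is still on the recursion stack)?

DFS from Lia (visiting neighbors in alphabetical order); mark gray on enter, black on exit:
Lia gray
  Eli gray
    Dee gray
      Ivy gray
        Cal gray
        Cal black
        Kai gray
          Kai→Cal: Cal black — skip
        Kai black
      Ivy black
      Dee→Kai: Kai black — skip
      Dee→Lia: Lia is gray → back edge
First back edge: Dee → Lia.

Dee->Lia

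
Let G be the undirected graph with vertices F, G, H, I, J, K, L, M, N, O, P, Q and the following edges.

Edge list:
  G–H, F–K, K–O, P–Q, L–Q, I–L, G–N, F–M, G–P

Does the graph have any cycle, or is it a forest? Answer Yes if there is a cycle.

No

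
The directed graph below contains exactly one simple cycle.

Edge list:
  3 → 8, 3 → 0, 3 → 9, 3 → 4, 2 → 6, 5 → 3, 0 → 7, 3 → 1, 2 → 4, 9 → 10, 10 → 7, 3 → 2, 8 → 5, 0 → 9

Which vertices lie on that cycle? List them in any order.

3, 5, 8

DFS with gray/black marking from 3:
3 gray
  8 gray
    5 gray
      5→3: 3 is gray → back edge
Back edge closes the cycle 3 → 8 → 5 → 3; its vertices are {3, 5, 8}.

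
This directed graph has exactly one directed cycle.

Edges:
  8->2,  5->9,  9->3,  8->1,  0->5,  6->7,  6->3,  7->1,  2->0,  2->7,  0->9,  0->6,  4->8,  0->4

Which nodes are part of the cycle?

0, 2, 4, 8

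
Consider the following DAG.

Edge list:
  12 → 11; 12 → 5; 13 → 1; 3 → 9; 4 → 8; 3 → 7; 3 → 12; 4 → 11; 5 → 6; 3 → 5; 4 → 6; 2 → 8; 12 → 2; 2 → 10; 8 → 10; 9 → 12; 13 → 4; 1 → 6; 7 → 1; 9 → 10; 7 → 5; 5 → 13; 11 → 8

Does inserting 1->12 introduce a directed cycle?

Adding 1→12 creates a cycle iff 12 can already reach 1.
Path from 12: 12 → 5 → 13 → 1.
So 12 → … → 1 → 12 is a cycle.

Yes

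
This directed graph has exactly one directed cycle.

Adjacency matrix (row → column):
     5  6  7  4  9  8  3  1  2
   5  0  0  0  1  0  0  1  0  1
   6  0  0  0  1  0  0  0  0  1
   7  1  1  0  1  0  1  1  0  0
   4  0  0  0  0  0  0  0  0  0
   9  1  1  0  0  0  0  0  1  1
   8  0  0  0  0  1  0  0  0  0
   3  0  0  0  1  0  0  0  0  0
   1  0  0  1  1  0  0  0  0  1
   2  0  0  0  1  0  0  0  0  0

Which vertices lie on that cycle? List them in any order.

1, 7, 8, 9

DFS with gray/black marking from 1:
1 gray
  2 gray
    4 gray
    4 black
  2 black
  7 gray
    6 gray
      6→4: 4 black — skip
      6→2: 2 black — skip
    6 black
    8 gray
      9 gray
        5 gray
          3 gray
            3→4: 4 black — skip
          3 black
          5→4: 4 black — skip
          5→2: 2 black — skip
        5 black
        9→6: 6 black — skip
        9→1: 1 is gray → back edge
Back edge closes the cycle 1 → 7 → 8 → 9 → 1; its vertices are {1, 7, 8, 9}.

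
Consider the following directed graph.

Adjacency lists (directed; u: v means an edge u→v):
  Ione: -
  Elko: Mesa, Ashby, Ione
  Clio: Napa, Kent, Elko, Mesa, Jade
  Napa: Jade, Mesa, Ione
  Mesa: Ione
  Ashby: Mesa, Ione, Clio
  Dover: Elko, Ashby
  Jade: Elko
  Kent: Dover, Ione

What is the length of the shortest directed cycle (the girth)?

3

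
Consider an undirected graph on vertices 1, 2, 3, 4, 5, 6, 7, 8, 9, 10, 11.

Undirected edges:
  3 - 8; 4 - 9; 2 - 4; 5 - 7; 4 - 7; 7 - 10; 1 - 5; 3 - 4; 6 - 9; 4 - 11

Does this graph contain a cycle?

No

DFS, tracking each vertex's parent; an edge to a visited non-parent vertex closes a cycle.
Start from 3:
visit 3 (parent –)
  visit 8 (parent 3)
    8–3: parent, skip
  visit 4 (parent 3)
    visit 7 (parent 4)
      visit 5 (parent 7)
        visit 1 (parent 5)
          1–5: parent, skip
        5–7: parent, skip
      7–4: parent, skip
      visit 10 (parent 7)
        10–7: parent, skip
    visit 2 (parent 4)
      2–4: parent, skip
    4–3: parent, skip
    visit 9 (parent 4)
      visit 6 (parent 9)
        6–9: parent, skip
      9–4: parent, skip
    visit 11 (parent 4)
      11–4: parent, skip
No non-parent visited neighbor found — the graph is a forest.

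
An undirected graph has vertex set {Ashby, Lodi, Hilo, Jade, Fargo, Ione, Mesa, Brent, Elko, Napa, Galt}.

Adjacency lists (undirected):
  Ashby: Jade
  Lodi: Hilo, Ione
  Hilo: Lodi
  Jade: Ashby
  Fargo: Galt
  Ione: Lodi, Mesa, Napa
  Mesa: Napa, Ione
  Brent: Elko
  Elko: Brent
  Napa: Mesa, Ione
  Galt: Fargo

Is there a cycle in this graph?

DFS, tracking each vertex's parent; an edge to a visited non-parent vertex closes a cycle.
Start from Ashby:
visit Ashby (parent –)
  visit Jade (parent Ashby)
    Jade–Ashby: parent, skip
visit Lodi (parent –)
  visit Hilo (parent Lodi)
    Hilo–Lodi: parent, skip
  visit Ione (parent Lodi)
    Ione–Lodi: parent, skip
    visit Mesa (parent Ione)
      visit Napa (parent Mesa)
        Napa–Mesa: parent, skip
        Napa–Ione: Ione visited and ≠ parent → cycle
Cycle: Ione – Mesa – Napa – Ione.

Yes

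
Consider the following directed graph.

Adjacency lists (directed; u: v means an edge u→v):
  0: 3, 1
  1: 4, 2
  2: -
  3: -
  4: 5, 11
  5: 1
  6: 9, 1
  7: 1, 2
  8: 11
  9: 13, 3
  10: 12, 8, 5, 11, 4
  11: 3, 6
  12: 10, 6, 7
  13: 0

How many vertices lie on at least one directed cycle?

10

A vertex is on a directed cycle iff it belongs to a strongly connected component of size ≥ 2 (or has a self-loop).
The vertices on cycles are {0, 1, 4, 5, 6, 9, 10, 11, 12, 13} — 10 in total.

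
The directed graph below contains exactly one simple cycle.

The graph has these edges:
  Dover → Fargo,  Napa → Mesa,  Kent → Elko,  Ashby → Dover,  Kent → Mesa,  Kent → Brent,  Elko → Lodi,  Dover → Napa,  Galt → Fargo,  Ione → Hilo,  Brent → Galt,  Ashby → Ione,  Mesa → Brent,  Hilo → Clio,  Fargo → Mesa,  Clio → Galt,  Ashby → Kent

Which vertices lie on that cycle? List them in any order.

Galt, Mesa, Brent, Fargo

DFS with gray/black marking from Mesa:
Mesa gray
  Brent gray
    Galt gray
      Fargo gray
        Fargo→Mesa: Mesa is gray → back edge
Back edge closes the cycle Mesa → Brent → Galt → Fargo → Mesa; its vertices are {Galt, Mesa, Brent, Fargo}.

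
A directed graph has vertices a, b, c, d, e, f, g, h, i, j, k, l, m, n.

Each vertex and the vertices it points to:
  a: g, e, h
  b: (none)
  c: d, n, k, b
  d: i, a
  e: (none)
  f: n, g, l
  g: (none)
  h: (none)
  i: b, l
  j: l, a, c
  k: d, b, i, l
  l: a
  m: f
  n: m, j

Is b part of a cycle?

No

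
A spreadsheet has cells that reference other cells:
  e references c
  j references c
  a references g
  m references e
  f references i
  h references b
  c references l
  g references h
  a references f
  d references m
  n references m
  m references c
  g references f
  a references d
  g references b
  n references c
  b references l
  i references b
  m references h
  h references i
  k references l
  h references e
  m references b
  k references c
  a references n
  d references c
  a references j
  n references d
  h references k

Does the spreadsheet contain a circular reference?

DFS with white/gray/black marking, starting from c:
c gray
  l gray
  l black
c black
a gray
  n gray
    m gray
      h gray
        b gray
          b→l: l black — skip
        b black
        i gray
          i→b: b black — skip
        i black
        e gray
          e→c: c black — skip
        e black
        k gray
          k→l: l black — skip
          k→c: c black — skip
        k black
      h black
      m→c: c black — skip
      m→e: e black — skip
      m→b: b black — skip
    m black
    d gray
      d→m: m black — skip
      d→c: c black — skip
    d black
    n→c: c black — skip
  n black
  j gray
    j→c: c black — skip
  j black
  a→d: d black — skip
  f gray
    f→i: i black — skip
  f black
  g gray
    g→f: f black — skip
    g→b: b black — skip
    g→h: h black — skip
  g black
a black
Every edge goes to a white or black vertex — no back edge, so the graph is acyclic.

No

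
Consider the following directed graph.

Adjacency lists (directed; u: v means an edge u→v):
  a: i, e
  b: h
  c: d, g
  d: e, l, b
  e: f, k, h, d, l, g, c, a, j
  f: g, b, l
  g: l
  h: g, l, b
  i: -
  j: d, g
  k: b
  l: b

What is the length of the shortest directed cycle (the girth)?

For each vertex v, BFS finds the shortest path from v back to v.
The shortest such closed walk is a → e → a, length 2.

2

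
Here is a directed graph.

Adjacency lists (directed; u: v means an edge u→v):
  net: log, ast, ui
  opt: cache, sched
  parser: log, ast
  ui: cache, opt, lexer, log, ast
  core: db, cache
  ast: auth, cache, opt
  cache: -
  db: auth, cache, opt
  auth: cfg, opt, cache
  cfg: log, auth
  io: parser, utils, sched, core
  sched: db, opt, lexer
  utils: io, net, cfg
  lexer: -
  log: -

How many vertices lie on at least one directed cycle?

A vertex is on a directed cycle iff it belongs to a strongly connected component of size ≥ 2 (or has a self-loop).
The vertices on cycles are {db, io, cfg, opt, auth, sched, utils} — 7 in total.

7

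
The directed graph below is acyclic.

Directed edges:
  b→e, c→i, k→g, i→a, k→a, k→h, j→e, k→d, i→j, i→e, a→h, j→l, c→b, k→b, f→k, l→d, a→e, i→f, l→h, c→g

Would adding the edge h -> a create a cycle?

Adding h→a creates a cycle iff a can already reach h.
Path from a: a → h.
So a → … → h → a is a cycle.

Yes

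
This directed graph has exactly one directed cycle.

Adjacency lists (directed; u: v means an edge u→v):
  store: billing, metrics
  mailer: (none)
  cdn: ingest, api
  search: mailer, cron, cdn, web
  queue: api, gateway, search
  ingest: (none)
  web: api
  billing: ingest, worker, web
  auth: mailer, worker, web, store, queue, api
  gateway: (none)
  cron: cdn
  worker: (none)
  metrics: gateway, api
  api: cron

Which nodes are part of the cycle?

api, cdn, cron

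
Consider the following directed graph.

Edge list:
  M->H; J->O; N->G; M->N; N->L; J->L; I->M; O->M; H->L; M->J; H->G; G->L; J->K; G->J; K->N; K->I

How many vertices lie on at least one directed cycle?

A vertex is on a directed cycle iff it belongs to a strongly connected component of size ≥ 2 (or has a self-loop).
The vertices on cycles are {G, H, I, J, K, M, N, O} — 8 in total.

8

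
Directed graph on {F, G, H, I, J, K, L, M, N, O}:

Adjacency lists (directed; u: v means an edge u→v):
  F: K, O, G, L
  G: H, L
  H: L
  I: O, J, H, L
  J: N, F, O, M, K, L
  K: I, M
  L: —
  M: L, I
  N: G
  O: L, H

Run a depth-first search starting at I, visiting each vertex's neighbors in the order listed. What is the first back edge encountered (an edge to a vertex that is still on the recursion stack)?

DFS from I (visiting each vertex's neighbors in the order listed); mark gray on enter, black on exit:
I gray
  O gray
    L gray
    L black
    H gray
      H→L: L black — skip
    H black
  O black
  J gray
    N gray
      G gray
        G→H: H black — skip
        G→L: L black — skip
      G black
    N black
    F gray
      K gray
        K→I: I is gray → back edge
First back edge: K → I.

K→I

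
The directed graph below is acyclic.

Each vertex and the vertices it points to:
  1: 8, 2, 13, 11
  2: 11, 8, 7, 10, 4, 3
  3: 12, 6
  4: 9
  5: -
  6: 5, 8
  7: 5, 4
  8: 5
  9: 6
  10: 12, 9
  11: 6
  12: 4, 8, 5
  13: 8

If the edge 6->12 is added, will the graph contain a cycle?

Adding 6→12 creates a cycle iff 12 can already reach 6.
Path from 12: 12 → 4 → 9 → 6.
So 12 → … → 6 → 12 is a cycle.

Yes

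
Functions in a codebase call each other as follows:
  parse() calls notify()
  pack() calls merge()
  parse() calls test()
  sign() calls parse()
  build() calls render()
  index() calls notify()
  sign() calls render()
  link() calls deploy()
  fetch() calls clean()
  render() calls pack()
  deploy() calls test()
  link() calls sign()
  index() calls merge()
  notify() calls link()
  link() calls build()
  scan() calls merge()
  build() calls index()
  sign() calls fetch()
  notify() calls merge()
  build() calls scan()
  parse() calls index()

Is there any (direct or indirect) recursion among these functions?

DFS with white/gray/black marking, starting from scan:
scan gray
  merge gray
  merge black
scan black
clean gray
clean black
index gray
  index→merge: merge black — skip
  notify gray
    link gray
      sign gray
        render gray
          pack gray
            pack→merge: merge black — skip
          pack black
        render black
        parse gray
          parse→index: index is gray → back edge
Back edge found, so a cycle exists: index → notify → link → sign → parse → index.

Yes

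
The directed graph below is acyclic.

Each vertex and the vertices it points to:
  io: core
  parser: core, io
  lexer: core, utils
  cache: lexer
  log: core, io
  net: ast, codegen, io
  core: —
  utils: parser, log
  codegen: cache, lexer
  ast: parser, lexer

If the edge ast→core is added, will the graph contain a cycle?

No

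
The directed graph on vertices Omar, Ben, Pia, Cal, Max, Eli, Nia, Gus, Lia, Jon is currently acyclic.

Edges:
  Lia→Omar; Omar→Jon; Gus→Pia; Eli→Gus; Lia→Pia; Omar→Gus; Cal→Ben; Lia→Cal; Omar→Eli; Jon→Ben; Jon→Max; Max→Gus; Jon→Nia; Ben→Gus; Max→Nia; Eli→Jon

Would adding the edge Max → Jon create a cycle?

Yes

Adding Max→Jon creates a cycle iff Jon can already reach Max.
Path from Jon: Jon → Max.
So Jon → … → Max → Jon is a cycle.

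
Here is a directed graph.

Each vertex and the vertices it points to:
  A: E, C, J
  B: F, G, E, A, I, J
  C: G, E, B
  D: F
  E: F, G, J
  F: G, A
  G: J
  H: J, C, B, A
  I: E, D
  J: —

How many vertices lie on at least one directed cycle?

A vertex is on a directed cycle iff it belongs to a strongly connected component of size ≥ 2 (or has a self-loop).
The vertices on cycles are {A, B, C, D, E, F, I} — 7 in total.

7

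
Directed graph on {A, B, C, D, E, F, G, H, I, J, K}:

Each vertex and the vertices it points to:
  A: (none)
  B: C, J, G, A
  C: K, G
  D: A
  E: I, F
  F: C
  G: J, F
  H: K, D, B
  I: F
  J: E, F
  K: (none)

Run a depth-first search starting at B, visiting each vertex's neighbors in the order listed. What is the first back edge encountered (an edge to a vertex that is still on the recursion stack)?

DFS from B (visiting each vertex's neighbors in the order listed); mark gray on enter, black on exit:
B gray
  C gray
    K gray
    K black
    G gray
      J gray
        E gray
          I gray
            F gray
              F→C: C is gray → back edge
First back edge: F → C.

F->C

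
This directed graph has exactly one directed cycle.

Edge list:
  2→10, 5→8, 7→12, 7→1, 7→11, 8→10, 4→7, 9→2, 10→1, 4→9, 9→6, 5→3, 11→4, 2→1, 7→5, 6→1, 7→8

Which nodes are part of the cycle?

4, 7, 11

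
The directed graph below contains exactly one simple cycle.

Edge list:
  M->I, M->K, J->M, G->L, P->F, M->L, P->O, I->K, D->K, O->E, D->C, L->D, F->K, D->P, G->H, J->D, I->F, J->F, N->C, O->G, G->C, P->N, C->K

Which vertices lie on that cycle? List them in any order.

D, G, L, O, P

DFS with gray/black marking from D:
D gray
  P gray
    F gray
      K gray
      K black
    F black
    O gray
      G gray
        C gray
          C→K: K black — skip
        C black
        L gray
          L→D: D is gray → back edge
Back edge closes the cycle D → P → O → G → L → D; its vertices are {D, G, L, O, P}.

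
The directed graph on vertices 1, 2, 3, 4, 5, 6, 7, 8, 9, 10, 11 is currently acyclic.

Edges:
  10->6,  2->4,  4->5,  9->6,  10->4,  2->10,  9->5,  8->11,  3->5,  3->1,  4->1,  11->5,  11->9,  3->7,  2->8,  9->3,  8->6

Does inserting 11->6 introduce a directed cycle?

Adding 11→6 creates a cycle iff 6 can already reach 11.
Explore from 6: no path reaches 11. The graph stays acyclic.

No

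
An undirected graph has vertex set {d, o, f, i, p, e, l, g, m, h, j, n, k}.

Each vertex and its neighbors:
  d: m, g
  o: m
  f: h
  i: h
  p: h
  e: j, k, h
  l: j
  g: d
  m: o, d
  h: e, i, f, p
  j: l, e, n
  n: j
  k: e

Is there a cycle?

No

DFS, tracking each vertex's parent; an edge to a visited non-parent vertex closes a cycle.
Start from j:
visit j (parent –)
  visit l (parent j)
    l–j: parent, skip
  visit e (parent j)
    e–j: parent, skip
    visit k (parent e)
      k–e: parent, skip
    visit h (parent e)
      h–e: parent, skip
      visit i (parent h)
        i–h: parent, skip
      visit f (parent h)
        f–h: parent, skip
      visit p (parent h)
        p–h: parent, skip
  visit n (parent j)
    n–j: parent, skip
visit d (parent –)
  visit m (parent d)
    visit o (parent m)
      o–m: parent, skip
    m–d: parent, skip
  visit g (parent d)
    g–d: parent, skip
No non-parent visited neighbor found — the graph is a forest.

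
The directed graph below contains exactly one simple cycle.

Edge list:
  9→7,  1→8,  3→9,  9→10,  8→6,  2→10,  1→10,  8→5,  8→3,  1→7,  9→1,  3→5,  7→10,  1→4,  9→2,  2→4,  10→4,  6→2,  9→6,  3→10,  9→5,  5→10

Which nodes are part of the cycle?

1, 3, 8, 9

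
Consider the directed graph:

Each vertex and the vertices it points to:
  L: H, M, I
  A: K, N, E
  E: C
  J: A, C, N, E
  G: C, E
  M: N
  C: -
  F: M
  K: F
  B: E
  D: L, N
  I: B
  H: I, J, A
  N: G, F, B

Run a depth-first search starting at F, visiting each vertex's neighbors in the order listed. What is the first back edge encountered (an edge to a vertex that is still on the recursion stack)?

DFS from F (visiting each vertex's neighbors in the order listed); mark gray on enter, black on exit:
F gray
  M gray
    N gray
      G gray
        C gray
        C black
        E gray
          E→C: C black — skip
        E black
      G black
      N→F: F is gray → back edge
First back edge: N → F.

N→F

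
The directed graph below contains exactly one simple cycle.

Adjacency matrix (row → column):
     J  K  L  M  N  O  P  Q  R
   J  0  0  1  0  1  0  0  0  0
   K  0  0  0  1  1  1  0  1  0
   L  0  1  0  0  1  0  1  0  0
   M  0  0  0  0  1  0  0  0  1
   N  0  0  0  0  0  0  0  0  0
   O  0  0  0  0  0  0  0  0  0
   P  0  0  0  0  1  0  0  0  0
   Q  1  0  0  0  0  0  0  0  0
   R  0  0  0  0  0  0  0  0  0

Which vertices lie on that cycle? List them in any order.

J, K, L, Q

DFS with gray/black marking from L:
L gray
  N gray
  N black
  P gray
    P→N: N black — skip
  P black
  K gray
    M gray
      M→N: N black — skip
      R gray
      R black
    M black
    O gray
    O black
    Q gray
      J gray
        J→N: N black — skip
        J→L: L is gray → back edge
Back edge closes the cycle L → K → Q → J → L; its vertices are {J, K, L, Q}.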